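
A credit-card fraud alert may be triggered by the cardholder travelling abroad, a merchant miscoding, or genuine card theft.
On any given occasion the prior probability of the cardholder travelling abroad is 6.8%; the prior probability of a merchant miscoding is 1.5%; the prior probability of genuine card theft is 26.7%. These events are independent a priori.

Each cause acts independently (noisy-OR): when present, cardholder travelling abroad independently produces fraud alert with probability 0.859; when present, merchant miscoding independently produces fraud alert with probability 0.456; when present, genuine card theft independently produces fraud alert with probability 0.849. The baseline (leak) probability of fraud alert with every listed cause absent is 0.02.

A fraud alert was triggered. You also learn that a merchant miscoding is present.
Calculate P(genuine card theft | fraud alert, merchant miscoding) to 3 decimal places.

Under noisy-OR, P(fraud alert | causes) = 1 − (1−0.02)·∏(1−qᵢ) over the active causes.
P(fraud alert | merchant miscoding) = 0.46688*0.932*0.733 + 0.919499*0.932*0.267 + 0.92483*0.068*0.733 + 0.988649*0.068*0.267 = 0.318952 + 0.228812 + 0.046097 + 0.017950 = 0.611811
Of this, 0.246762 comes from 0.228812 + 0.017950 (the genuine card theft=true cases).
Hence the posterior is 0.246762/0.611811 ≈ 0.403.

P(genuine card theft | fraud alert, merchant miscoding) ≈ 0.403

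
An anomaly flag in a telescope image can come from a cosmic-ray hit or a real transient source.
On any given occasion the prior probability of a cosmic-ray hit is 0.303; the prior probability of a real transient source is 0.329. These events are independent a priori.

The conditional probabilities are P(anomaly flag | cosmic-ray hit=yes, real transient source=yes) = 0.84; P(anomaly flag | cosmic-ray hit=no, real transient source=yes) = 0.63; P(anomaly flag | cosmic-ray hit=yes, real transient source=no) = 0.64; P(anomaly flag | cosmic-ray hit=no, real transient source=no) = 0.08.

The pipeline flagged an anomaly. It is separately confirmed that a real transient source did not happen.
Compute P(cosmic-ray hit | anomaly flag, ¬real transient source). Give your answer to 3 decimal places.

For the numerator, keep only cosmic-ray hit=true terms: 0.64×0.303 = 0.193920
The normalizing constant is 0.08×0.697 + 0.64×0.303 = 0.249680
Posterior = 0.193920 / 0.249680 ≈ 0.777

P(cosmic-ray hit | anomaly flag, ¬real transient source) ≈ 0.777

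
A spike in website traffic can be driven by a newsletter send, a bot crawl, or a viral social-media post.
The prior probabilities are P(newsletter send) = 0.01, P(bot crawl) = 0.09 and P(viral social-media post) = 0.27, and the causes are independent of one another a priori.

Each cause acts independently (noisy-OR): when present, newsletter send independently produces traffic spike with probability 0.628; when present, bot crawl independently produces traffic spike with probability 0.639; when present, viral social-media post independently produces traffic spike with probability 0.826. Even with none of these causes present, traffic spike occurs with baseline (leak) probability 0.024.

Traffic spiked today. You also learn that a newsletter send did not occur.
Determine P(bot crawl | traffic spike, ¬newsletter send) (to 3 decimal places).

Under noisy-OR, P(traffic spike | causes) = 1 − (1−0.024)·∏(1−qᵢ) over the active causes.
Enumerate the 4 (bot crawl, viral social-media post) configurations and weight by the priors:
  P(traffic spike | ¬newsletter send) = 0.024*0.91*0.73 + 0.830176*0.91*0.27 + 0.647664*0.09*0.73 + 0.938694*0.09*0.27
        = 0.015943 + 0.203974 + 0.042552 + 0.022810 = 0.285279
Keeping only the bot crawl-present terms gives 0.065362, so
  P(bot crawl | traffic spike, ¬newsletter send) = 0.065362 / 0.285279 ≈ 0.229

P(bot crawl | traffic spike, ¬newsletter send) ≈ 0.229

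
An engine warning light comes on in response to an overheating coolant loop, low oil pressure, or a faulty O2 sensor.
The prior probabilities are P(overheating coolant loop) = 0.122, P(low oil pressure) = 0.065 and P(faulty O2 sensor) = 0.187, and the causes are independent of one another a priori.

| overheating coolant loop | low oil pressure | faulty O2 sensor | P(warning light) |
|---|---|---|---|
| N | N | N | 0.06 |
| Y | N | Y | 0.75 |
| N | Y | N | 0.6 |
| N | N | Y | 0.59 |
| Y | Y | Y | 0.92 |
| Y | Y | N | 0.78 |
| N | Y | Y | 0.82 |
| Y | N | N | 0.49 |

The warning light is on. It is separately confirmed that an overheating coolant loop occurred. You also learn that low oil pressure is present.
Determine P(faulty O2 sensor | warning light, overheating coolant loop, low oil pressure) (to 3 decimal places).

Enumerate both values of faulty O2 sensor and weight by the priors:
  P(warning light | overheating coolant loop, low oil pressure) = 0.78×0.813 + 0.92×0.187
        = 0.634140 + 0.172040 = 0.806180
The terms with faulty O2 sensor present sum to 0.172040, so
  P(faulty O2 sensor | warning light, overheating coolant loop, low oil pressure) = 0.172040 / 0.806180 ≈ 0.213

P(faulty O2 sensor | warning light, overheating coolant loop, low oil pressure) ≈ 0.213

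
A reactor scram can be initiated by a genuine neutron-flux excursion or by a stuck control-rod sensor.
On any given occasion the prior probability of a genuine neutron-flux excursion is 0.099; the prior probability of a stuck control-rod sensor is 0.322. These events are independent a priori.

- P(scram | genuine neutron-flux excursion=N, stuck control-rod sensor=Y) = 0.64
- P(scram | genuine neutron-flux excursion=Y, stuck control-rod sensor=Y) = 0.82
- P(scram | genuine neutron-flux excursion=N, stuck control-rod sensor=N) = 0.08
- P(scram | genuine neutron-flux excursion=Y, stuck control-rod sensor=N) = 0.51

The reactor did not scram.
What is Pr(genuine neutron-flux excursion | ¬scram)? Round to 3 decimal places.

For the numerator, keep only genuine neutron-flux excursion=true terms: 0.032890 + 0.005738 = 0.038628
Normalizer over all consistent configurations: 0.92×0.901×0.678 + 0.36×0.901×0.322 + 0.49×0.099×0.678 + 0.18×0.099×0.322 = 0.705080
P(genuine neutron-flux excursion | ¬scram) = 0.038628/0.705080 ≈ 0.055

Pr(genuine neutron-flux excursion | ¬scram) ≈ 0.055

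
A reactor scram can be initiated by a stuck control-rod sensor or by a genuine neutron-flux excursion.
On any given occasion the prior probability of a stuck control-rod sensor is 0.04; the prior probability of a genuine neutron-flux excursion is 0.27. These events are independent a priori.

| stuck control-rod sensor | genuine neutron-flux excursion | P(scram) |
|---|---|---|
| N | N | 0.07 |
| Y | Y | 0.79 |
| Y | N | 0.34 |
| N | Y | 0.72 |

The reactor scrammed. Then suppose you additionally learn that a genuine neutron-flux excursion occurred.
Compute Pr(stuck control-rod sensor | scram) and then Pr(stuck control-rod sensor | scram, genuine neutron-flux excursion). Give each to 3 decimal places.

Weight on stuck control-rod sensor=true, given the evidence: 0.009928 + 0.008532 = 0.018460
Denominator P(scram): 0.07*0.96*0.73 + 0.72*0.96*0.27 + 0.34*0.04*0.73 + 0.79*0.04*0.27 = 0.254140
P(stuck control-rod sensor | scram) = 0.018460/0.254140 ≈ 0.073

Now condition on the additional information:
Numerator (weight on configurations with stuck control-rod sensor): 0.79·0.04 = 0.031600
The normalizing constant is 0.72·0.96 + 0.79·0.04 = 0.722800
P(stuck control-rod sensor | scram, genuine neutron-flux excursion) = 0.031600/0.722800 ≈ 0.044
This is intercausal reasoning (explaining away): once genuine neutron-flux excursion accounts for the scram, stuck control-rod sensor becomes less likely.

Pr(stuck control-rod sensor | scram) ≈ 0.073; Pr(stuck control-rod sensor | scram, genuine neutron-flux excursion) ≈ 0.044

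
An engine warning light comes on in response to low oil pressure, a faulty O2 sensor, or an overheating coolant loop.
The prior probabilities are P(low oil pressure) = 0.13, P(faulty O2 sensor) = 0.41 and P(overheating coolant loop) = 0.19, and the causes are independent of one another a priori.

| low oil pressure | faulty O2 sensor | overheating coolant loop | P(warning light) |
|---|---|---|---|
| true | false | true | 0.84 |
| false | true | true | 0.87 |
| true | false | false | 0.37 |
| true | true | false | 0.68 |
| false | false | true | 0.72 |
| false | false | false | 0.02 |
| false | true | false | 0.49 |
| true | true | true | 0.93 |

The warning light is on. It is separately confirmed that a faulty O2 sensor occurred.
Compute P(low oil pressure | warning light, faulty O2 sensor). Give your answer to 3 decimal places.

P(low oil pressure | warning light, faulty O2 sensor) ≈ 0.162

By total probability over the 4 (low oil pressure, overheating coolant loop) configurations:
  P(warning light | faulty O2 sensor) = 0.49×0.87×0.81 + 0.87×0.87×0.19 + 0.68×0.13×0.81 + 0.93×0.13×0.19
        = 0.345303 + 0.143811 + 0.071604 + 0.022971 = 0.583689
Keeping only the low oil pressure-present terms gives 0.094575, so
  P(low oil pressure | warning light, faulty O2 sensor) = 0.094575 / 0.583689 ≈ 0.162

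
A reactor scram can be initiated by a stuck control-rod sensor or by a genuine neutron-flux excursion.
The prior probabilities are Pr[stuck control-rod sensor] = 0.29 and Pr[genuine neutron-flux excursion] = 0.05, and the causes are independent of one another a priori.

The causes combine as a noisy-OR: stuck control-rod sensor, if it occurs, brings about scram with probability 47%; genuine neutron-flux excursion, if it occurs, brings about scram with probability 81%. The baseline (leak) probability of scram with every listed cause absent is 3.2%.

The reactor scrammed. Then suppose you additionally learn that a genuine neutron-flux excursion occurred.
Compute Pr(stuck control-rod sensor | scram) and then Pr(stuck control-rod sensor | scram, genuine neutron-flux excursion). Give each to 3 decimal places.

Pr(stuck control-rod sensor | scram) ≈ 0.744; Pr(stuck control-rod sensor | scram, genuine neutron-flux excursion) ≈ 0.311

Under noisy-OR, P(scram | causes) = 1 − (1−0.032)·∏(1−qᵢ) over the active causes.
Sum P(scram|·) weighted by the priors over the 4 (stuck control-rod sensor, genuine neutron-flux excursion) configurations:
  P(scram) = 0.032·0.71·0.95 + 0.81608·0.71·0.05 + 0.48696·0.29·0.95 + 0.902522·0.29·0.05
        = 0.021584 + 0.028971 + 0.134157 + 0.013087 = 0.197799
The terms with stuck control-rod sensor present sum to 0.147244, so
  P(stuck control-rod sensor | scram) = 0.147244 / 0.197799 ≈ 0.744

Now condition on the additional information:
Weight on stuck control-rod sensor=true, given the evidence: 0.902522×0.29 = 0.261731
The normalizing constant is 0.81608×0.71 + 0.902522×0.29 = 0.841148
Posterior = 0.261731 / 0.841148 ≈ 0.311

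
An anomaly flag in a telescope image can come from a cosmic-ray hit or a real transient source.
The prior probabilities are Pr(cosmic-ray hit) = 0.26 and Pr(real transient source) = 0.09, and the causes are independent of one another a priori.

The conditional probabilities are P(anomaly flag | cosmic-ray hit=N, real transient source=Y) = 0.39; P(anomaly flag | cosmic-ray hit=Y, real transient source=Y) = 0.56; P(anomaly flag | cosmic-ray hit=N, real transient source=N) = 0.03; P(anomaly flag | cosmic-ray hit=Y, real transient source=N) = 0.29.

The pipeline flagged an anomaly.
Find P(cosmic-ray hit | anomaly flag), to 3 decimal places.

P(anomaly flag) = 0.03·0.74·0.91 + 0.39·0.74·0.09 + 0.29·0.26·0.91 + 0.56·0.26·0.09 = 0.020202 + 0.025974 + 0.068614 + 0.013104 = 0.127894
Restricting to configurations with cosmic-ray hit present: 0.068614 + 0.013104 = 0.081718.
P(cosmic-ray hit | anomaly flag) = 0.081718 / 0.127894 ≈ 0.639

P(cosmic-ray hit | anomaly flag) ≈ 0.639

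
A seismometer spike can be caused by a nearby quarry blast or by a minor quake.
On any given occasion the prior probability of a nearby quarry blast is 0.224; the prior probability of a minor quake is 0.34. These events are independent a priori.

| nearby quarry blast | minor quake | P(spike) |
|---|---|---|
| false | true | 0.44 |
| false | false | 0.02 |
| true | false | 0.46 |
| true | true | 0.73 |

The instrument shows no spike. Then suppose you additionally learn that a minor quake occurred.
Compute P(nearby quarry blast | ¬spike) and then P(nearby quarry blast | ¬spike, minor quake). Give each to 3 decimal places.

P(nearby quarry blast | ¬spike) ≈ 0.134; P(nearby quarry blast | ¬spike, minor quake) ≈ 0.122

P(¬spike) = 0.98·0.776·0.66 + 0.56·0.776·0.34 + 0.54·0.224·0.66 + 0.27·0.224·0.34 = 0.501917 + 0.147750 + 0.079834 + 0.020563 = 0.750064
Of this, 0.100397 comes from 0.079834 + 0.020563 (the nearby quarry blast=true cases).
Hence the posterior is 0.100397/0.750064 ≈ 0.134.

Now condition on the additional information:
P(¬spike | minor quake) = 0.56×0.776 + 0.27×0.224 = 0.434560 + 0.060480 = 0.495040
The nearby quarry blast-present share is 0.27×0.224 = 0.060480.
P(nearby quarry blast | ¬spike, minor quake) = 0.060480 / 0.495040 ≈ 0.122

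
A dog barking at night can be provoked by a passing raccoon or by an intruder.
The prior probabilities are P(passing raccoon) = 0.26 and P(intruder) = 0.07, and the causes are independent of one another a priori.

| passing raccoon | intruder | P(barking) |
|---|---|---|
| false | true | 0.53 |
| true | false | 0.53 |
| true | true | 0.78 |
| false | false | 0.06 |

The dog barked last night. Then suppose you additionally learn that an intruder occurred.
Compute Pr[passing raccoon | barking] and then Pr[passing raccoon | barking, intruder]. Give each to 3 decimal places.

P(barking) = 0.06×0.74×0.93 + 0.53×0.74×0.07 + 0.53×0.26×0.93 + 0.78×0.26×0.07 = 0.041292 + 0.027454 + 0.128154 + 0.014196 = 0.211096
Of this, 0.142350 comes from 0.128154 + 0.014196 (the passing raccoon=true cases).
So P(passing raccoon | barking) = 0.142350/0.211096 ≈ 0.674.

Now condition on the additional information:
For the numerator, keep only passing raccoon=true terms: 0.78·0.26 = 0.202800
Denominator P(barking | intruder): 0.53·0.74 + 0.78·0.26 = 0.595000
Posterior = 0.202800 / 0.595000 ≈ 0.341

Pr[passing raccoon | barking] ≈ 0.674; Pr[passing raccoon | barking, intruder] ≈ 0.341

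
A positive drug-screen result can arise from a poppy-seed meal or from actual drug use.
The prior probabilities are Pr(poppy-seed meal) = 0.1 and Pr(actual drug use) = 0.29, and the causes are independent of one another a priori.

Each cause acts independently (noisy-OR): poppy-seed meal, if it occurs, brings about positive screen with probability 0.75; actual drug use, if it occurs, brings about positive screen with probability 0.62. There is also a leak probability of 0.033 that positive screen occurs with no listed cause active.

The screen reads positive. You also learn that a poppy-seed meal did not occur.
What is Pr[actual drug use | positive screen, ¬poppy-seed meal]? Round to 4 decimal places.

Under noisy-OR, P(positive screen | causes) = 1 − (1−0.033)·∏(1−qᵢ) over the active causes.
P(positive screen | ¬poppy-seed meal) = 0.033·0.71 + 0.63254·0.29 = 0.023430 + 0.183437 = 0.206867
The actual drug use-present share is 0.63254·0.29 = 0.183437.
P(actual drug use | positive screen, ¬poppy-seed meal) = 0.183437 / 0.206867 ≈ 0.8867

Pr[actual drug use | positive screen, ¬poppy-seed meal] ≈ 0.8867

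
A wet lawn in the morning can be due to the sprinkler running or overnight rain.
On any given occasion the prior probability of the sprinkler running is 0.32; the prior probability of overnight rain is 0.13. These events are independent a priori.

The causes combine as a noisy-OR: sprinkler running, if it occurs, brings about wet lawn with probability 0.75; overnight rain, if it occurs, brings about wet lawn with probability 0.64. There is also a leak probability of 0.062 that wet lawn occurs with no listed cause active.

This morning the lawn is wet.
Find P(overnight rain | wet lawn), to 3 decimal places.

P(overnight rain | wet lawn) ≈ 0.279

Under noisy-OR, P(wet lawn | causes) = 1 − (1−0.062)·∏(1−qᵢ) over the active causes.
Sum P(wet lawn|·) weighted by the priors over the 4 (sprinkler running, overnight rain) configurations:
  P(wet lawn) = 0.062*0.68*0.87 + 0.66232*0.68*0.13 + 0.7655*0.32*0.87 + 0.91558*0.32*0.13
        = 0.036679 + 0.058549 + 0.213115 + 0.038088 = 0.346431
The terms with overnight rain present sum to 0.096637, so
  P(overnight rain | wet lawn) = 0.096637 / 0.346431 ≈ 0.279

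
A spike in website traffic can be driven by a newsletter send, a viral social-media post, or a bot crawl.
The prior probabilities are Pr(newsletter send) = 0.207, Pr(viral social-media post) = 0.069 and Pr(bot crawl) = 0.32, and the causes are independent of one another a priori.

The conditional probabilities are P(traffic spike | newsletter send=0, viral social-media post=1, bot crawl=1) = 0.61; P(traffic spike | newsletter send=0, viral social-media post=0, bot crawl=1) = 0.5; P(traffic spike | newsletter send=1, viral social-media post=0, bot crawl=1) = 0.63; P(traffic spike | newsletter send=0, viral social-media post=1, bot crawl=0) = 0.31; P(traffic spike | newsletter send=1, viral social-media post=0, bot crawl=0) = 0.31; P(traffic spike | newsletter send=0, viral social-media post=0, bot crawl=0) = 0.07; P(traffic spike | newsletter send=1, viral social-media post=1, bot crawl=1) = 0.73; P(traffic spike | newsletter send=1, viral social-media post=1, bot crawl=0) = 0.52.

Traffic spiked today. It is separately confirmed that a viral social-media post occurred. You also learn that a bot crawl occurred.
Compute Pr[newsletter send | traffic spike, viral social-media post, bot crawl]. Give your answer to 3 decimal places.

Pr[newsletter send | traffic spike, viral social-media post, bot crawl] ≈ 0.238

P(traffic spike | viral social-media post, bot crawl) = 0.61·0.793 + 0.73·0.207 = 0.483730 + 0.151110 = 0.634840
Restricting to configurations with newsletter send present: 0.73·0.207 = 0.151110.
Hence the posterior is 0.151110/0.634840 ≈ 0.238.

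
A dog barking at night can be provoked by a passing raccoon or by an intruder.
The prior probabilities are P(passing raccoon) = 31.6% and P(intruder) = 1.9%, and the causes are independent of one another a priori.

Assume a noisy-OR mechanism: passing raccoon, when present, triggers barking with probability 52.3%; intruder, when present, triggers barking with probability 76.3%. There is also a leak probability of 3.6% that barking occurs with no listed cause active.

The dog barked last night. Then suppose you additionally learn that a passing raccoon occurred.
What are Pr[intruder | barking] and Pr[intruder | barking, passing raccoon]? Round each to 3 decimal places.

Pr[intruder | barking] ≈ 0.074; Pr[intruder | barking, passing raccoon] ≈ 0.031

Under noisy-OR, P(barking | causes) = 1 − (1−0.036)·∏(1−qᵢ) over the active causes.
P(barking) = 0.036·0.684·0.981 + 0.771532·0.684·0.019 + 0.540172·0.316·0.981 + 0.891021·0.316·0.019 = 0.024156 + 0.010027 + 0.167451 + 0.005350 = 0.206984
The intruder-present share is 0.010027 + 0.005350 = 0.015377.
P(intruder | barking) = 0.015377 / 0.206984 ≈ 0.074

Now condition on the additional information:
By total probability over both values of intruder:
  P(barking | passing raccoon) = 0.540172·0.981 + 0.891021·0.019
        = 0.529909 + 0.016929 = 0.546838
The terms with intruder present sum to 0.016929, so
  P(intruder | barking, passing raccoon) = 0.016929 / 0.546838 ≈ 0.031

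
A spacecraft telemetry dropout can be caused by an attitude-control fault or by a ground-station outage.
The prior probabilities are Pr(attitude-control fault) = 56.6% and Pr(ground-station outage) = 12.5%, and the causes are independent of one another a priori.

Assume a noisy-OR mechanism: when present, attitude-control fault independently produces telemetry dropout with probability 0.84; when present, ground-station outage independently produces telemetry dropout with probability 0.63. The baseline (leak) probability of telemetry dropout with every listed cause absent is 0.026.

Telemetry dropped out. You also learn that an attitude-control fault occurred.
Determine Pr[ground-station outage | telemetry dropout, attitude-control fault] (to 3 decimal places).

Under noisy-OR, P(telemetry dropout | causes) = 1 − (1−0.026)·∏(1−qᵢ) over the active causes.
Numerator (weight on configurations with ground-station outage): 0.942339×0.125 = 0.117792
Denominator P(telemetry dropout | attitude-control fault): 0.84416×0.875 + 0.942339×0.125 = 0.856432
Posterior = 0.117792 / 0.856432 ≈ 0.138

Pr[ground-station outage | telemetry dropout, attitude-control fault] ≈ 0.138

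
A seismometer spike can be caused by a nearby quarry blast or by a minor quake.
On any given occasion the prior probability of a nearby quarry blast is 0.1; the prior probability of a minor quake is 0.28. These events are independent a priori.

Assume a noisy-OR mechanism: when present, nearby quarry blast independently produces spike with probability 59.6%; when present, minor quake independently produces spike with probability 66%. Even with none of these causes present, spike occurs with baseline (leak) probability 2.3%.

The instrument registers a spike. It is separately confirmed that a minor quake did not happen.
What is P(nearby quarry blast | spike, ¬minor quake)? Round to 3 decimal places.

P(nearby quarry blast | spike, ¬minor quake) ≈ 0.745

Under noisy-OR, P(spike | causes) = 1 − (1−0.023)·∏(1−qᵢ) over the active causes.
Enumerate both values of nearby quarry blast and weight by the priors:
  P(spike | ¬minor quake) = 0.023*0.9 + 0.605292*0.1
        = 0.020700 + 0.060529 = 0.081229
Configurations with nearby quarry blast contribute 0.060529, so
  P(nearby quarry blast | spike, ¬minor quake) = 0.060529 / 0.081229 ≈ 0.745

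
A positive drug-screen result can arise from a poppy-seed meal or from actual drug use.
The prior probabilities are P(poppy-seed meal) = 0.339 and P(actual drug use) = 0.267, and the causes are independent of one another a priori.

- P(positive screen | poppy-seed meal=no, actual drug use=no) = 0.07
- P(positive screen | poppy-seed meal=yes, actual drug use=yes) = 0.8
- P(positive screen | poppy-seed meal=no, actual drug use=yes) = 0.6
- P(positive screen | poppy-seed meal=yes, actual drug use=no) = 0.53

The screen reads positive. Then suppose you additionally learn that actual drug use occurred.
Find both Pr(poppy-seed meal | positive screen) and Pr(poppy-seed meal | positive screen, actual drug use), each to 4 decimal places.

Pr(poppy-seed meal | positive screen) ≈ 0.5935; Pr(poppy-seed meal | positive screen, actual drug use) ≈ 0.4061

For the numerator, keep only poppy-seed meal=true terms: 0.131698 + 0.072410 = 0.204108
The normalizing constant is 0.07*0.661*0.733 + 0.6*0.661*0.267 + 0.53*0.339*0.733 + 0.8*0.339*0.267 = 0.343916
Posterior = 0.204108 / 0.343916 ≈ 0.5935

Now also conditioning on actual drug use=true:
P(positive screen | actual drug use) = 0.6·0.661 + 0.8·0.339 = 0.396600 + 0.271200 = 0.667800
Restricting to configurations with poppy-seed meal present: 0.8·0.339 = 0.271200.
Hence the posterior is 0.271200/0.667800 ≈ 0.4061.
— actual drug use explains away the evidence for poppy-seed meal.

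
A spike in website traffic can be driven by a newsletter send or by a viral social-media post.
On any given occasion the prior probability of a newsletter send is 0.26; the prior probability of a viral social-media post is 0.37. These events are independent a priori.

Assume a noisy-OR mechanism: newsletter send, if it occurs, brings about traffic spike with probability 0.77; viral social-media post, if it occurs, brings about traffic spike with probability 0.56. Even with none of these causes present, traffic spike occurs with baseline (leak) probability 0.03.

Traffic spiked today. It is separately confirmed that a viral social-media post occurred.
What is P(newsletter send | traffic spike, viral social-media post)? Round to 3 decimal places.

P(newsletter send | traffic spike, viral social-media post) ≈ 0.356

Under noisy-OR, P(traffic spike | causes) = 1 − (1−0.03)·∏(1−qᵢ) over the active causes.
Weight on newsletter send=true, given the evidence: 0.901836·0.26 = 0.234477
Normalizer over all consistent configurations: 0.5732·0.74 + 0.901836·0.26 = 0.658645
Posterior = 0.234477 / 0.658645 ≈ 0.356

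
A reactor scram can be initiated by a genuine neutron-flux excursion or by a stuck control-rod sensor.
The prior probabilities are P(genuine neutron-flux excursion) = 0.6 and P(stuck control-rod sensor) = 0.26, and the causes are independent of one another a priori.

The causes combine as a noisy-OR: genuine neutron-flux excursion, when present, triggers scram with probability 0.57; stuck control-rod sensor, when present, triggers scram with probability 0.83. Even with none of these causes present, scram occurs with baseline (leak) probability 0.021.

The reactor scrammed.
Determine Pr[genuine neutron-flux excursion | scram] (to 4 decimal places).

Pr[genuine neutron-flux excursion | scram] ≈ 0.8122

Under noisy-OR, P(scram | causes) = 1 − (1−0.021)·∏(1−qᵢ) over the active causes.
P(scram) = 0.021·0.4·0.74 + 0.83357·0.4·0.26 + 0.57903·0.6·0.74 + 0.928435·0.6·0.26 = 0.006216 + 0.086691 + 0.257089 + 0.144836 = 0.494832
Restricting to configurations with genuine neutron-flux excursion present: 0.257089 + 0.144836 = 0.401925.
Hence the posterior is 0.401925/0.494832 ≈ 0.8122.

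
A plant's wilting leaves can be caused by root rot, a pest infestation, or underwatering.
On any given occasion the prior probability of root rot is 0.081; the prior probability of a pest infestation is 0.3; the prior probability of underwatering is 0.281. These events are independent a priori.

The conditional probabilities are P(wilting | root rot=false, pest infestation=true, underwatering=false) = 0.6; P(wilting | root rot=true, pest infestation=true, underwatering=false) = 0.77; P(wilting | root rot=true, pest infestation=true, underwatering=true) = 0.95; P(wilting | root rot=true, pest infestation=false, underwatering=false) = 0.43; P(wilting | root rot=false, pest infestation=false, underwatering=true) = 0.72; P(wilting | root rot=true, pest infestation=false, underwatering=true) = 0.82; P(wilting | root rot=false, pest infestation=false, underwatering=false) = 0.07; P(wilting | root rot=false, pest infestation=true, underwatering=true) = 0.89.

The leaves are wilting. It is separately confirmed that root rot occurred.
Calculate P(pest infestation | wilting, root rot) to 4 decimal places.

Sum P(wilting|·) weighted by the priors over the 4 (pest infestation, underwatering) configurations:
  P(wilting | root rot) = 0.43*0.7*0.719 + 0.82*0.7*0.281 + 0.77*0.3*0.719 + 0.95*0.3*0.281
        = 0.216419 + 0.161294 + 0.166089 + 0.080085 = 0.623887
Configurations with pest infestation contribute 0.246174, so
  P(pest infestation | wilting, root rot) = 0.246174 / 0.623887 ≈ 0.3946

P(pest infestation | wilting, root rot) ≈ 0.3946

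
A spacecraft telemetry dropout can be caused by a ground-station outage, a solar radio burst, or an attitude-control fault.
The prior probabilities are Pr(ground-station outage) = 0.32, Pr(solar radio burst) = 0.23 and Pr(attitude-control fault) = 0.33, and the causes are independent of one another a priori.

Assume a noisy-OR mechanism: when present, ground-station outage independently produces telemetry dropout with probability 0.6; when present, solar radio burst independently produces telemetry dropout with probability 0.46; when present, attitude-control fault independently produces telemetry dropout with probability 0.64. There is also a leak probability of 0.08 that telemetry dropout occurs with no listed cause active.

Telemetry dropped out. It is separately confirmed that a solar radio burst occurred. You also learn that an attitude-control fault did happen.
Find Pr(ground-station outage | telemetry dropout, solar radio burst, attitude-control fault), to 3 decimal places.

Under noisy-OR, P(telemetry dropout | causes) = 1 − (1−0.08)·∏(1−qᵢ) over the active causes.
P(telemetry dropout | solar radio burst, attitude-control fault) = 0.821152·0.68 + 0.928461·0.32 = 0.558383 + 0.297108 = 0.855491
Of this, 0.297108 comes from 0.928461·0.32 (the ground-station outage=true cases).
P(ground-station outage | telemetry dropout, solar radio burst, attitude-control fault) = 0.297108 / 0.855491 ≈ 0.347

Pr(ground-station outage | telemetry dropout, solar radio burst, attitude-control fault) ≈ 0.347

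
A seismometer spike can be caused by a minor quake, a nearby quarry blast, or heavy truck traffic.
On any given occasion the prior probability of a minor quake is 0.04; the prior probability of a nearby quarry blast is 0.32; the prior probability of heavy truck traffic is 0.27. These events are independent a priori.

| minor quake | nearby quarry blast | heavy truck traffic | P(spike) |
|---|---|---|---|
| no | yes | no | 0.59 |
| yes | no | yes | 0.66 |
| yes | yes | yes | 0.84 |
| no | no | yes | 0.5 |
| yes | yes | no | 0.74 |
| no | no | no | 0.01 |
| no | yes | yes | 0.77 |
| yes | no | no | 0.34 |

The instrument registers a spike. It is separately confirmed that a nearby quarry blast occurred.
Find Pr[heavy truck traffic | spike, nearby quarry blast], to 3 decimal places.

Numerator (weight on configurations with heavy truck traffic): 0.199584 + 0.009072 = 0.208656
The normalizing constant is 0.59*0.96*0.73 + 0.77*0.96*0.27 + 0.74*0.04*0.73 + 0.84*0.04*0.27 = 0.643736
P(heavy truck traffic | spike, nearby quarry blast) = 0.208656/0.643736 ≈ 0.324

Pr[heavy truck traffic | spike, nearby quarry blast] ≈ 0.324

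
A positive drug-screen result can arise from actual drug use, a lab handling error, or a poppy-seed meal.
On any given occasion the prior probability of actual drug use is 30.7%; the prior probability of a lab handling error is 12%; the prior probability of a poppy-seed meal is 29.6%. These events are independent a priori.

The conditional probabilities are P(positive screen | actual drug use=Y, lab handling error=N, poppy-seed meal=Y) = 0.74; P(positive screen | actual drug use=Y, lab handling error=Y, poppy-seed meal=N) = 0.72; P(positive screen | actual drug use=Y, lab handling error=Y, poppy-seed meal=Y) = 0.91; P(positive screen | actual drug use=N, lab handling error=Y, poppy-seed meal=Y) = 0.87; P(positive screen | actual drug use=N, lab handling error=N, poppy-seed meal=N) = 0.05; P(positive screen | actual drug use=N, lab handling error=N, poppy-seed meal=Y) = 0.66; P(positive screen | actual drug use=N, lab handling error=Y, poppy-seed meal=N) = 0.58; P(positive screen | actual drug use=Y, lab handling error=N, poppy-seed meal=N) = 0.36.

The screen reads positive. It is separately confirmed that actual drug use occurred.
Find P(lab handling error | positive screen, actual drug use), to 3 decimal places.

P(lab handling error | positive screen, actual drug use) ≈ 0.183

By total probability over the 4 (lab handling error, poppy-seed meal) configurations:
  P(positive screen | actual drug use) = 0.36·0.88·0.704 + 0.74·0.88·0.296 + 0.72·0.12·0.704 + 0.91·0.12·0.296
        = 0.223027 + 0.192755 + 0.060826 + 0.032323 = 0.508931
Keeping only the lab handling error-present terms gives 0.093149, so
  P(lab handling error | positive screen, actual drug use) = 0.093149 / 0.508931 ≈ 0.183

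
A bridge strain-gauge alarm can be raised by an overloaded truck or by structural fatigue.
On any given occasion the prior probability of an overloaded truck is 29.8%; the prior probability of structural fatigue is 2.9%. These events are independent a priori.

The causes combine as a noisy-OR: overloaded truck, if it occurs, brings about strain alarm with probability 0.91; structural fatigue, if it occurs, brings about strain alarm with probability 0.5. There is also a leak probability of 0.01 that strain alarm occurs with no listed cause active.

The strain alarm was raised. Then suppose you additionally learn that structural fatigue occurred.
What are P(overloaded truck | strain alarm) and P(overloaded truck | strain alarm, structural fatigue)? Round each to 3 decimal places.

P(overloaded truck | strain alarm) ≈ 0.941; P(overloaded truck | strain alarm, structural fatigue) ≈ 0.445

Under noisy-OR, P(strain alarm | causes) = 1 − (1−0.01)·∏(1−qᵢ) over the active causes.
P(strain alarm) = 0.01·0.702·0.971 + 0.505·0.702·0.029 + 0.9109·0.298·0.971 + 0.95545·0.298·0.029 = 0.006816 + 0.010281 + 0.263576 + 0.008257 = 0.288930
Restricting to configurations with overloaded truck present: 0.263576 + 0.008257 = 0.271833.
So P(overloaded truck | strain alarm) = 0.271833/0.288930 ≈ 0.941.

Now condition on the additional information:
Weight on overloaded truck=true, given the evidence: 0.95545*0.298 = 0.284724
The normalizing constant is 0.505*0.702 + 0.95545*0.298 = 0.639234
P(overloaded truck | strain alarm, structural fatigue) = 0.284724/0.639234 ≈ 0.445
Conditioning on structural fatigue lowers the posterior on overloaded truck: the classic explaining-away effect in a common-effect structure.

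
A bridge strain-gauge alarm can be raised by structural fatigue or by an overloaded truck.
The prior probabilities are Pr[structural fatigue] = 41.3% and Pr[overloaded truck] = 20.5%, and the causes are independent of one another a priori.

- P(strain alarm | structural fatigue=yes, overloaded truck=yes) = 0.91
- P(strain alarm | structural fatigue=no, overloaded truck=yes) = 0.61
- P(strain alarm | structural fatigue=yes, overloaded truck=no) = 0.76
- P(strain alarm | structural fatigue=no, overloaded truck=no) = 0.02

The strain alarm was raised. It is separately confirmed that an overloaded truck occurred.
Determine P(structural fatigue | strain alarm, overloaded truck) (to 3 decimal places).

Numerator (weight on configurations with structural fatigue): 0.91×0.413 = 0.375830
The normalizing constant is 0.61×0.587 + 0.91×0.413 = 0.733900
P(structural fatigue | strain alarm, overloaded truck) = 0.375830/0.733900 ≈ 0.512

P(structural fatigue | strain alarm, overloaded truck) ≈ 0.512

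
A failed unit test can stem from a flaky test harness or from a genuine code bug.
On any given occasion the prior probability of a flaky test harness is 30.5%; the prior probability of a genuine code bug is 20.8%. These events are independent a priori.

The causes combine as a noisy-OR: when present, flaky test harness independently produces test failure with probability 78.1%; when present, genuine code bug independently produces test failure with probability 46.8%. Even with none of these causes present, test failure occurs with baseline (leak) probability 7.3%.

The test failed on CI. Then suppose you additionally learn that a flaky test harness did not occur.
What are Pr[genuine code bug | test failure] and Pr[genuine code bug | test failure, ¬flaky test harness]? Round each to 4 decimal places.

Under noisy-OR, P(test failure | causes) = 1 − (1−0.073)·∏(1−qᵢ) over the active causes.
For the numerator, keep only genuine code bug=true terms: 0.073268 + 0.056588 = 0.129856
The normalizing constant is 0.073·0.695·0.792 + 0.506836·0.695·0.208 + 0.796987·0.305·0.792 + 0.891997·0.305·0.208 = 0.362558
Posterior = 0.129856 / 0.362558 ≈ 0.3582

Now condition on the additional information:
Enumerate both values of genuine code bug and weight by the priors:
  P(test failure | ¬flaky test harness) = 0.073*0.792 + 0.506836*0.208
        = 0.057816 + 0.105422 = 0.163238
Configurations with genuine code bug contribute 0.105422, so
  P(genuine code bug | test failure, ¬flaky test harness) = 0.105422 / 0.163238 ≈ 0.6458
With flaky test harness excluded, genuine code bug must carry more of the explanatory weight for the test failure.

Pr[genuine code bug | test failure] ≈ 0.3582; Pr[genuine code bug | test failure, ¬flaky test harness] ≈ 0.6458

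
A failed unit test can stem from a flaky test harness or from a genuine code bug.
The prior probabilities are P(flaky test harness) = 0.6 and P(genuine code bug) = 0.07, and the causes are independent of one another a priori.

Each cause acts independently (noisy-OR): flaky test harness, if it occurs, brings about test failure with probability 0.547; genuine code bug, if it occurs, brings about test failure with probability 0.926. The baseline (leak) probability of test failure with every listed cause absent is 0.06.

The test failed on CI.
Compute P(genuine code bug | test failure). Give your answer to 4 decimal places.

Under noisy-OR, P(test failure | causes) = 1 − (1−0.06)·∏(1−qᵢ) over the active causes.
Sum P(test failure|·) weighted by the priors over the 4 (flaky test harness, genuine code bug) configurations:
  P(test failure) = 0.06×0.4×0.93 + 0.93044×0.4×0.07 + 0.57418×0.6×0.93 + 0.968489×0.6×0.07
        = 0.022320 + 0.026052 + 0.320392 + 0.040677 = 0.409441
Keeping only the genuine code bug-present terms gives 0.066729, so
  P(genuine code bug | test failure) = 0.066729 / 0.409441 ≈ 0.1630

P(genuine code bug | test failure) ≈ 0.1630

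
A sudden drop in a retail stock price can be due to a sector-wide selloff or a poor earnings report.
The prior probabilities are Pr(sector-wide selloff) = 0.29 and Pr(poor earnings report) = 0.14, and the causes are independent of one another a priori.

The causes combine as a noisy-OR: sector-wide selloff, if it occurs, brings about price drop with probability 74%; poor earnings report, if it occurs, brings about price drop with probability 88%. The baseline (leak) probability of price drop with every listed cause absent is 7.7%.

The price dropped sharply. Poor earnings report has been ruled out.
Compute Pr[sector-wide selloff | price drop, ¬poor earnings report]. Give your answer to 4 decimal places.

Pr[sector-wide selloff | price drop, ¬poor earnings report] ≈ 0.8013

Under noisy-OR, P(price drop | causes) = 1 − (1−0.077)·∏(1−qᵢ) over the active causes.
Enumerate both values of sector-wide selloff and weight by the priors:
  P(price drop | ¬poor earnings report) = 0.077·0.71 + 0.76002·0.29
        = 0.054670 + 0.220406 = 0.275076
Keeping only the sector-wide selloff-present terms gives 0.220406, so
  P(sector-wide selloff | price drop, ¬poor earnings report) = 0.220406 / 0.275076 ≈ 0.8013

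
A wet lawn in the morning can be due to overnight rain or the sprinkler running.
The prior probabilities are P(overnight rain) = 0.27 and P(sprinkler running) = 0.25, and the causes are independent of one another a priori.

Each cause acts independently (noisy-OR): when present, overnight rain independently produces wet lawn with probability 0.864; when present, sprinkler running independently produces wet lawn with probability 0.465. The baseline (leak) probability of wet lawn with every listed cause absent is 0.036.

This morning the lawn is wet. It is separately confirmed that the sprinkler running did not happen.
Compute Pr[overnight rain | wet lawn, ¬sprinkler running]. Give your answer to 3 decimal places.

Under noisy-OR, P(wet lawn | causes) = 1 − (1−0.036)·∏(1−qᵢ) over the active causes.
Weight on overnight rain=true, given the evidence: 0.868896·0.27 = 0.234602
Denominator P(wet lawn | ¬sprinkler running): 0.036·0.73 + 0.868896·0.27 = 0.260882
P(overnight rain | wet lawn, ¬sprinkler running) = 0.234602/0.260882 ≈ 0.899

Pr[overnight rain | wet lawn, ¬sprinkler running] ≈ 0.899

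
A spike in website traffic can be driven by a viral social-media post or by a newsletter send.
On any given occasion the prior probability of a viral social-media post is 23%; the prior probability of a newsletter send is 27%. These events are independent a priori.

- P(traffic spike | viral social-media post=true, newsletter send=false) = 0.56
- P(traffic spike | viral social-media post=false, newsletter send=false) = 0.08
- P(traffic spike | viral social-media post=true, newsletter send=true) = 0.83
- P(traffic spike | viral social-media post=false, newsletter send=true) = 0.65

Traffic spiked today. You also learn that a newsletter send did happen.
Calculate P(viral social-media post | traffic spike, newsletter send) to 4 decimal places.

For the numerator, keep only viral social-media post=true terms: 0.83·0.23 = 0.190900
Normalizer over all consistent configurations: 0.65·0.77 + 0.83·0.23 = 0.691400
P(viral social-media post | traffic spike, newsletter send) = 0.190900/0.691400 ≈ 0.2761

P(viral social-media post | traffic spike, newsletter send) ≈ 0.2761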